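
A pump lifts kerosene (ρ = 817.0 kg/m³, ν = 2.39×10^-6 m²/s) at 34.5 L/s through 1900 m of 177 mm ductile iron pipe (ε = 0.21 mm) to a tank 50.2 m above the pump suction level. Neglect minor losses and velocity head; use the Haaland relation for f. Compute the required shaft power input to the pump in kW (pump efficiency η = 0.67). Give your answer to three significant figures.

P_shaft ≈ 30.7 kW

V = 4Q/(πD²) = 1.402 m/s; Re = 1.04×10^5; ε/D = 0.00119; f = 0.02253
h_f = f(L/D)V²/2g = 24.23 m
Total head H = z + h_f = 50.2 + 24.23 = 74.43 m
P_hyd = ρgQH = 817.0·9.81·0.0345·74.43 = 20.58 kW
P_shaft = P_hyd/η = 20.58/0.67 = 30.72 kW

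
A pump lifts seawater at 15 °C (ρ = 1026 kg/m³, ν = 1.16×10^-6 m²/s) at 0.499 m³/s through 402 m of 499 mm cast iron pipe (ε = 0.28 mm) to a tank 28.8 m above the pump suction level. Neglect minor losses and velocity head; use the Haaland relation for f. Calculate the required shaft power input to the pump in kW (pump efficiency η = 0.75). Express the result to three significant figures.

V = 4Q/(πD²) = 2.552 m/s; Re = 1.10×10^6; ε/D = 5.61×10^-4; f = 0.01754
h_f = f(L/D)V²/2g = 4.690 m
Total head H = z + h_f = 28.8 + 4.690 = 33.49 m
P_hyd = ρgQH = 1026·9.81·0.499·33.49 = 168.2 kW
P_shaft = P_hyd/η = 168.2/0.75 = 224.3 kW

P_shaft ≈ 224 kW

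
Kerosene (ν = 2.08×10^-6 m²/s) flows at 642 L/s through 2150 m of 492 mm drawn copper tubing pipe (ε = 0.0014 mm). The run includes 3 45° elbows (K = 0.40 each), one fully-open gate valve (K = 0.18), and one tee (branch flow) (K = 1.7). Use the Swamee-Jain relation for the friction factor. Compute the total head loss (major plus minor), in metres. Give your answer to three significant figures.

V = 4Q/(πD²) = 3.377 m/s; V²/2g = 0.5812 m
Re = 7.99×10^5, ε/D = 2.85×10^-6 → f = 0.01212 (Swamee-Jain)
Major: h_f = f(L/D)·V²/2g = 0.01212·4370·0.5812 = 30.79 m
Minor: ΣK = 3.08; h_m = ΣK·V²/2g = 1.790 m
Total H_L = 30.79 + 1.790 = 32.58 m

H_L ≈ 32.6 m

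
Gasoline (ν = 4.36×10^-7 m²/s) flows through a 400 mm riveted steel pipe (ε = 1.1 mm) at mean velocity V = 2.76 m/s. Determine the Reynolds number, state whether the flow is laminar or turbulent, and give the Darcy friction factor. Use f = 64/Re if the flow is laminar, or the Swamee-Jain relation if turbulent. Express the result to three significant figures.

Re = VD/ν = 2.760·0.400/4.36×10^-7 = 2.53×10^6
Re > 4000 → turbulent; ε/D = 0.00275
Swamee-Jain: f = 0.02563

Re ≈ 2.53×10^6; turbulent; f ≈ 0.0256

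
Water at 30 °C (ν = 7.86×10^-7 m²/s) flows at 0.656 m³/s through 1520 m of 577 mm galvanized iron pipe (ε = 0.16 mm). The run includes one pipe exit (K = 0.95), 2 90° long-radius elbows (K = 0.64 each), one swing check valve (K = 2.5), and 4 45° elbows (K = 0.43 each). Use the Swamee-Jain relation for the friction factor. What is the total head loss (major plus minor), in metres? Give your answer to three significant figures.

H_L ≈ 14.9 m

V = 4Q/(πD²) = 2.509 m/s; V²/2g = 0.3208 m
Re = 1.84×10^6, ε/D = 2.77×10^-4 → f = 0.01521 (Swamee-Jain)
Major: h_f = f(L/D)·V²/2g = 0.01521·2634·0.3208 = 12.85 m
Minor: ΣK = 6.45; h_m = ΣK·V²/2g = 2.069 m
Total H_L = 12.85 + 2.069 = 14.92 m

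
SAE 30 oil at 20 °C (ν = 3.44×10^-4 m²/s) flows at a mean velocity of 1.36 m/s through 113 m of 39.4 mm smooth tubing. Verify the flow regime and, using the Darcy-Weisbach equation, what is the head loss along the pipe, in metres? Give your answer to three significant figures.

h_f ≈ 111 m

Re = VD/ν = 1.36·0.03940/3.44×10^-4 = 156 → laminar (Re < 2300)
f = 64/Re = 0.4109
h_f = f(L/D)V²/(2g) = 0.4109·(113/0.03940)·1.36²/(2·9.81) = 111.1 m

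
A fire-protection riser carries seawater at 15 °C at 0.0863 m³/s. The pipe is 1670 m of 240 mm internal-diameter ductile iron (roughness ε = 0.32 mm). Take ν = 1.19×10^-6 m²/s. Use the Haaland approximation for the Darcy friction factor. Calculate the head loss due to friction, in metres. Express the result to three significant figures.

V = 4Q/(πD²) = 4·0.0863/(π·0.240²) = 1.908 m/s
Re = VD/ν = 1.908·0.240/1.19×10^-6 = 3.85×10^5 → turbulent
ε/D = 0.32/240 = 0.00133
Haaland: f = 0.02168
h_f = f(L/D)V²/(2g) = 0.02168·(1670/0.240)·1.908²/(2·9.81) = 27.98 m

h_f ≈ 28.0 m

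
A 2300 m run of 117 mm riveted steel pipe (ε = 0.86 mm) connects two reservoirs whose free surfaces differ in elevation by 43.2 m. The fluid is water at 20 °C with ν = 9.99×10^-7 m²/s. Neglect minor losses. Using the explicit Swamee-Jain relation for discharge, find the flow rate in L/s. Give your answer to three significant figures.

Swamee-Jain (Type II): Q = -0.965·√(gD⁵h_f/L)·ln[ε/(3.7D) + √(3.17ν²L/(gD³h_f))]
√(gD⁵h_f/L) = √(9.81·0.117⁵·43.2/2300) = 0.002010
ε/(3.7D) = 0.00199; √(3.17ν²L/(gD³h_f)) = 1.04×10^-4
Q = -0.965·0.002010·ln(0.002090) = 0.01197 m³/s
Check: V = 1.11 m/s, Re = 1.30×10^5, f = 0.03502, h_f = 43.5 m ≈ 43.2 m ✓

Q ≈ 12.0 L/s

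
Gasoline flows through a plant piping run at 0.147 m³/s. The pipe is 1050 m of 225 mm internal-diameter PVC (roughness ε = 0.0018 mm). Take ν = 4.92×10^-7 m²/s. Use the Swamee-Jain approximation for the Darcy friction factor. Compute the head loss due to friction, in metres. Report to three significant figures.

h_f ≈ 35.5 m

V = 4Q/(πD²) = 4·0.147/(π·0.225²) = 3.697 m/s
Re = VD/ν = 3.697·0.225/4.92×10^-7 = 1.69×10^6 → turbulent
ε/D = 0.0018/225 = 8.00×10^-6
Swamee-Jain: f = 0.01092
h_f = f(L/D)V²/(2g) = 0.01092·(1050/0.225)·3.697²/(2·9.81) = 35.50 m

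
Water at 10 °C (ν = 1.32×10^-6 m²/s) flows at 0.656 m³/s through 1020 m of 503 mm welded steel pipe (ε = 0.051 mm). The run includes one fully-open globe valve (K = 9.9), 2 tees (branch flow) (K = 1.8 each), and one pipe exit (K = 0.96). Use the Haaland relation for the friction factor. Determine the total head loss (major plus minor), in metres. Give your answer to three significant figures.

H_L ≈ 22.8 m

V = 4Q/(πD²) = 3.301 m/s; V²/2g = 0.5555 m
Re = 1.26×10^6, ε/D = 1.01×10^-4 → f = 0.01312 (Haaland)
Major: h_f = f(L/D)·V²/2g = 0.01312·2028·0.5555 = 14.78 m
Minor: ΣK = 14.5; h_m = ΣK·V²/2g = 8.032 m
Total H_L = 14.78 + 8.032 = 22.81 m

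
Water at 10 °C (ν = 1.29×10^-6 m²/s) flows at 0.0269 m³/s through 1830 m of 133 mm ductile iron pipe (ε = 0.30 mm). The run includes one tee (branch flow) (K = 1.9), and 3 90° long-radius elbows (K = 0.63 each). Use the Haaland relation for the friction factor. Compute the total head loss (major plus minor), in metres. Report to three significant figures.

V = 4Q/(πD²) = 1.936 m/s; V²/2g = 0.1911 m
Re = 2.00×10^5, ε/D = 0.00226 → f = 0.02496 (Haaland)
Major: h_f = f(L/D)·V²/2g = 0.02496·13759·0.1911 = 65.63 m
Minor: ΣK = 3.79; h_m = ΣK·V²/2g = 0.7242 m
Total H_L = 65.63 + 0.7242 = 66.36 m

H_L ≈ 66.4 m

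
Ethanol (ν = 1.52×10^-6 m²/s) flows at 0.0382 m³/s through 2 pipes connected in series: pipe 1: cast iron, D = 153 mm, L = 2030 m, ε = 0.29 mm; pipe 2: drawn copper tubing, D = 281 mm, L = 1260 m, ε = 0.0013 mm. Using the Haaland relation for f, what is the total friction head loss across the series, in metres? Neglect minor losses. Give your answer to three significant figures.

Pipe 1: V = 2.078 m/s, Re = 2.09×10^5, ε/D = 0.00190, f = 0.02392, h_1 = f(L/D)V²/2g = 69.82 m
Pipe 2: V = 0.6160 m/s, Re = 1.14×10^5, ε/D = 4.63×10^-6, f = 0.01737, h_2 = f(L/D)V²/2g = 1.506 m
Series → Q common, losses add: H = Σh = 71.32 m

H ≈ 71.3 m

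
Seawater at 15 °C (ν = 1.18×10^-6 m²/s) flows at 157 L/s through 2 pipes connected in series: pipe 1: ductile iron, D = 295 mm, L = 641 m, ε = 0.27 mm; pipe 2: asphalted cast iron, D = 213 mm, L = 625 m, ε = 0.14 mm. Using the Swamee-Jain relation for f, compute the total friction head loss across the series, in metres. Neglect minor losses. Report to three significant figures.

H ≈ 65.0 m

Pipe 1: V = 2.297 m/s, Re = 5.74×10^5, ε/D = 9.15×10^-4, f = 0.01989, h_1 = f(L/D)V²/2g = 11.62 m
Pipe 2: V = 4.406 m/s, Re = 7.95×10^5, ε/D = 6.57×10^-4, f = 0.01839, h_2 = f(L/D)V²/2g = 53.40 m
Series → Q common, losses add: H = Σh = 65.03 m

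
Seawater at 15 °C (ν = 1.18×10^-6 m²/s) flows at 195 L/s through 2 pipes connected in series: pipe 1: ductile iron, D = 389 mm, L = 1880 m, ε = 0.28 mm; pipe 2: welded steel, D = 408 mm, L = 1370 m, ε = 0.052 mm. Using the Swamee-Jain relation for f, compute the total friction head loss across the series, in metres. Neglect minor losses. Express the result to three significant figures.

Pipe 1: V = 1.641 m/s, Re = 5.41×10^5, ε/D = 7.20×10^-4, f = 0.01897, h_1 = f(L/D)V²/2g = 12.58 m
Pipe 2: V = 1.492 m/s, Re = 5.16×10^5, ε/D = 1.27×10^-4, f = 0.01473, h_2 = f(L/D)V²/2g = 5.608 m
Series → Q common, losses add: H = Σh = 18.19 m

H ≈ 18.2 m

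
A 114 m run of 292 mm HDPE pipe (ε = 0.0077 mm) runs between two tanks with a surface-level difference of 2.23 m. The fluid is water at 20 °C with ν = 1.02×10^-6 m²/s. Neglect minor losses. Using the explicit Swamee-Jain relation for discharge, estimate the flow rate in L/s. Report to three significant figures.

Swamee-Jain (Type II): Q = -0.965·√(gD⁵h_f/L)·ln[ε/(3.7D) + √(3.17ν²L/(gD³h_f))]
√(gD⁵h_f/L) = √(9.81·0.292⁵·2.23/114) = 0.02018
ε/(3.7D) = 7.13×10^-6; √(3.17ν²L/(gD³h_f)) = 2.63×10^-5
Q = -0.965·0.02018·ln(3.340×10^-5) = 0.2007 m³/s
Check: V = 3.00 m/s, Re = 8.58×10^5, f = 0.01247, h_f = 2.23 m ≈ 2.23 m ✓

Q ≈ 201 L/s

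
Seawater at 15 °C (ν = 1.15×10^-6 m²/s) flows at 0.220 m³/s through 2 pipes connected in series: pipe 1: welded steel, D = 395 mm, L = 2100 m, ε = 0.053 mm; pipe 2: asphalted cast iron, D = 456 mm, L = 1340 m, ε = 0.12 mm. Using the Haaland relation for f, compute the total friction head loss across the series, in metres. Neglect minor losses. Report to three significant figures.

Pipe 1: V = 1.795 m/s, Re = 6.17×10^5, ε/D = 1.34×10^-4, f = 0.01434, h_1 = f(L/D)V²/2g = 12.53 m
Pipe 2: V = 1.347 m/s, Re = 5.34×10^5, ε/D = 2.63×10^-4, f = 0.01578, h_2 = f(L/D)V²/2g = 4.289 m
Series → Q common, losses add: H = Σh = 16.82 m

H ≈ 16.8 m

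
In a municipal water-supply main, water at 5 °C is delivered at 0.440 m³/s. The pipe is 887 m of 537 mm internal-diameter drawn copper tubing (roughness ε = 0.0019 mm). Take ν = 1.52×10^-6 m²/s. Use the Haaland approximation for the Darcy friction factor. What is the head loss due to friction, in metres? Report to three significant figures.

h_f ≈ 3.94 m

V = 4Q/(πD²) = 4·0.440/(π·0.537²) = 1.943 m/s
Re = VD/ν = 1.943·0.537/1.52×10^-6 = 6.86×10^5 → turbulent
ε/D = 0.0019/537 = 3.54×10^-6
Haaland: f = 0.01240
h_f = f(L/D)V²/(2g) = 0.01240·(887/0.537)·1.943²/(2·9.81) = 3.940 m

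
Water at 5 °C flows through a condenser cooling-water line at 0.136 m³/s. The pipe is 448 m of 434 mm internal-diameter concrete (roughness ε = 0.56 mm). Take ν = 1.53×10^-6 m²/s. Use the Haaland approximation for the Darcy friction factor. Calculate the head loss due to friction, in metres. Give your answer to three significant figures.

h_f ≈ 0.968 m

V = 4Q/(πD²) = 4·0.136/(π·0.434²) = 0.9193 m/s
Re = VD/ν = 0.9193·0.434/1.53×10^-6 = 2.61×10^5 → turbulent
ε/D = 0.56/434 = 0.00129
Haaland: f = 0.02177
h_f = f(L/D)V²/(2g) = 0.02177·(448/0.434)·0.9193²/(2·9.81) = 0.9681 m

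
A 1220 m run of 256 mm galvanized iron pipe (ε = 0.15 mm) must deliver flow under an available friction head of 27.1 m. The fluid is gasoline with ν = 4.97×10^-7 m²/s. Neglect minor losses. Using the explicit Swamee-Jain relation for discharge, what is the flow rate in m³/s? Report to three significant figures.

Q ≈ 0.129 m³/s

Swamee-Jain (Type II): Q = -0.965·√(gD⁵h_f/L)·ln[ε/(3.7D) + √(3.17ν²L/(gD³h_f))]
√(gD⁵h_f/L) = √(9.81·0.256⁵·27.1/1220) = 0.01548
ε/(3.7D) = 1.58×10^-4; √(3.17ν²L/(gD³h_f)) = 1.46×10^-5
Q = -0.965·0.01548·ln(1.730×10^-4) = 0.1294 m³/s
Check: V = 2.51 m/s, Re = 1.29×10^6, f = 0.01775, h_f = 27.2 m ≈ 27.1 m ✓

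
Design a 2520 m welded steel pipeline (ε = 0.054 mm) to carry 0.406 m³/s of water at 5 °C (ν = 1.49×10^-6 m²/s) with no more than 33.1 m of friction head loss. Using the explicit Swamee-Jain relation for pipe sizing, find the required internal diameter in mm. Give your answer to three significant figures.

Swamee-Jain (Type III): D = 0.66·[ε^1.25·(LQ²/(gh_f))^4.75 + ν·Q^9.4·(L/(gh_f))^5.2]^0.04
LQ²/(gh_f) = 1.279; L/(gh_f) = 7.761
Term 1 = ε^1.25·(…)^4.75 = 1.49×10^-5; Term 2 = ν·Q^9.4·(…)^5.2 = 1.32×10^-5
D = 0.66·(1.49×10^-5 + 1.32×10^-5)^0.04 = 0.4340 m = 434 mm
Check: V = 2.74 m/s, Re = 7.99×10^5, f = 0.01410, h_f = 31.4 m ≈ 33.1 m ✓

D ≈ 434 mm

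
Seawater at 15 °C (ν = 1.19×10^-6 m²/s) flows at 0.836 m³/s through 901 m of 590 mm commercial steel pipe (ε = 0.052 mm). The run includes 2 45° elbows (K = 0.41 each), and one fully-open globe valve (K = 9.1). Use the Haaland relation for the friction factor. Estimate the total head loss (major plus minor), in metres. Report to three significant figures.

V = 4Q/(πD²) = 3.058 m/s; V²/2g = 0.4766 m
Re = 1.52×10^6, ε/D = 8.81×10^-5 → f = 0.01273 (Haaland)
Major: h_f = f(L/D)·V²/2g = 0.01273·1527·0.4766 = 9.268 m
Minor: ΣK = 9.92; h_m = ΣK·V²/2g = 4.728 m
Total H_L = 9.268 + 4.728 = 14.00 m

H_L ≈ 14.0 m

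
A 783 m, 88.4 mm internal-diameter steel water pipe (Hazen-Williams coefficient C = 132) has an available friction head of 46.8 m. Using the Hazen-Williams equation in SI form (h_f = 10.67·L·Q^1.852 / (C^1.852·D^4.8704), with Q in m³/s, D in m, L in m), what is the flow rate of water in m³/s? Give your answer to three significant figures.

Rearranging: Q = [h_f·C^1.852·D^4.8704 / (10.67·L)]^(1/1.852)
Q = [46.8·132^1.852·0.0884^4.8704 / (10.67·783)]^0.540 = 0.01362 m³/s

Q ≈ 0.0136 m³/s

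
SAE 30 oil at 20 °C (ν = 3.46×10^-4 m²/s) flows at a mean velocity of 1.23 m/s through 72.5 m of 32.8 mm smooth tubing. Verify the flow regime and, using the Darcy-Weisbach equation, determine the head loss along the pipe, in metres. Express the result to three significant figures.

h_f ≈ 93.6 m

Re = VD/ν = 1.23·0.03280/3.46×10^-4 = 117 → laminar (Re < 2300)
f = 64/Re = 0.5489
h_f = f(L/D)V²/(2g) = 0.5489·(72.5/0.03280)·1.23²/(2·9.81) = 93.55 m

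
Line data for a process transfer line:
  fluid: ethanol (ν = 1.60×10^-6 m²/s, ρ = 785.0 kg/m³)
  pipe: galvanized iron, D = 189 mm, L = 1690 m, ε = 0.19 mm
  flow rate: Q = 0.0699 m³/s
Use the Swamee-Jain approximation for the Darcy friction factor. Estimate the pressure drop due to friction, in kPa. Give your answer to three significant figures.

Δp ≈ 453 kPa

V = 4Q/(πD²) = 4·0.0699/(π·0.189²) = 2.492 m/s
Re = VD/ν = 2.492·0.189/1.60×10^-6 = 2.94×10^5 → turbulent
ε/D = 0.19/189 = 0.00101
Swamee-Jain: f = 0.02079
h_f = f(L/D)V²/(2g) = 0.02079·(1690/0.189)·2.492²/(2·9.81) = 58.81 m
Δp = ρg·h_f = 785.0·9.81·58.81 = 452.9 kPa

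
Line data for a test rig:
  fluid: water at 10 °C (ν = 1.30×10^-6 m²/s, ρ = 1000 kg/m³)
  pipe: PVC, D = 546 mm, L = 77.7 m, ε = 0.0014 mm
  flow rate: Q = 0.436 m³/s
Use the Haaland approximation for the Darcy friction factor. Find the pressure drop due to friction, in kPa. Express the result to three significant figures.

Δp ≈ 2.99 kPa

V = 4Q/(πD²) = 4·0.436/(π·0.546²) = 1.862 m/s
Re = VD/ν = 1.862·0.546/1.30×10^-6 = 7.82×10^5 → turbulent
ε/D = 0.0014/546 = 2.56×10^-6
Haaland: f = 0.01212
h_f = f(L/D)V²/(2g) = 0.01212·(77.7/0.546)·1.862²/(2·9.81) = 0.3047 m
Δp = ρg·h_f = 1000·9.81·0.3047 = 2.989 kPa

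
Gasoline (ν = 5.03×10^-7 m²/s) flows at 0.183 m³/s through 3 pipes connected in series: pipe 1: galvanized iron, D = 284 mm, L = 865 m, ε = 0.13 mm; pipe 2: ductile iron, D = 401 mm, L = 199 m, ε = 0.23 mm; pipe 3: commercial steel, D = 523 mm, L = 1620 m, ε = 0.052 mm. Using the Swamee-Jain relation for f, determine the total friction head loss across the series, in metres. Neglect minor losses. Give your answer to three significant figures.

Pipe 1: V = 2.889 m/s, Re = 1.63×10^6, ε/D = 4.58×10^-4, f = 0.01679, h_1 = f(L/D)V²/2g = 21.75 m
Pipe 2: V = 1.449 m/s, Re = 1.16×10^6, ε/D = 5.74×10^-4, f = 0.01771, h_2 = f(L/D)V²/2g = 0.9407 m
Pipe 3: V = 0.8518 m/s, Re = 8.86×10^5, ε/D = 9.94×10^-5, f = 0.01364, h_3 = f(L/D)V²/2g = 1.563 m
Series → Q common, losses add: H = Σh = 24.25 m

H ≈ 24.3 m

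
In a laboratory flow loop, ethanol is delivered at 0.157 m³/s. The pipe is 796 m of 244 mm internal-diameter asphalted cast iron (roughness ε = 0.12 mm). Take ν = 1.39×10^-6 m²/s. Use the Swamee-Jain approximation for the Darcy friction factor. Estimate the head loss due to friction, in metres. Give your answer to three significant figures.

h_f ≈ 33.0 m

V = 4Q/(πD²) = 4·0.157/(π·0.244²) = 3.358 m/s
Re = VD/ν = 3.358·0.244/1.39×10^-6 = 5.89×10^5 → turbulent
ε/D = 0.12/244 = 4.92×10^-4
Swamee-Jain: f = 0.01759
h_f = f(L/D)V²/(2g) = 0.01759·(796/0.244)·3.358²/(2·9.81) = 32.97 m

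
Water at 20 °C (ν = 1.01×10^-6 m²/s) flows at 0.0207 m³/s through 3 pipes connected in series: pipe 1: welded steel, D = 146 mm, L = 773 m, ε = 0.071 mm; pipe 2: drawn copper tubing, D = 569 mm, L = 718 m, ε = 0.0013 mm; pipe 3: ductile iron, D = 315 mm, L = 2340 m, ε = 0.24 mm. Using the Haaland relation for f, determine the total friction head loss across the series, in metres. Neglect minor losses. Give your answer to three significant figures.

H ≈ 8.32 m

Pipe 1: V = 1.236 m/s, Re = 1.79×10^5, ε/D = 4.86×10^-4, f = 0.01876, h_1 = f(L/D)V²/2g = 7.738 m
Pipe 2: V = 0.08141 m/s, Re = 4.59×10^4, ε/D = 2.28×10^-6, f = 0.02113, h_2 = f(L/D)V²/2g = 0.009004 m
Pipe 3: V = 0.2656 m/s, Re = 8.28×10^4, ε/D = 7.62×10^-4, f = 0.02155, h_3 = f(L/D)V²/2g = 0.5756 m
Series → Q common, losses add: H = Σh = 8.322 m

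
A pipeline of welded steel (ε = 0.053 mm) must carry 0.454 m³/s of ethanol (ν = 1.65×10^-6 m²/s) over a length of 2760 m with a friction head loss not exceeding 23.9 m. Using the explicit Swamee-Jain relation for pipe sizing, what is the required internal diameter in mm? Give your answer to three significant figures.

D ≈ 493 mm

Swamee-Jain (Type III): D = 0.66·[ε^1.25·(LQ²/(gh_f))^4.75 + ν·Q^9.4·(L/(gh_f))^5.2]^0.04
LQ²/(gh_f) = 2.426; L/(gh_f) = 11.77
Term 1 = ε^1.25·(…)^4.75 = 3.05×10^-4; Term 2 = ν·Q^9.4·(…)^5.2 = 3.65×10^-4
D = 0.66·(3.05×10^-4 + 3.65×10^-4)^0.04 = 0.4927 m = 493 mm
Check: V = 2.38 m/s, Re = 7.11×10^5, f = 0.01403, h_f = 22.7 m ≈ 23.9 m ✓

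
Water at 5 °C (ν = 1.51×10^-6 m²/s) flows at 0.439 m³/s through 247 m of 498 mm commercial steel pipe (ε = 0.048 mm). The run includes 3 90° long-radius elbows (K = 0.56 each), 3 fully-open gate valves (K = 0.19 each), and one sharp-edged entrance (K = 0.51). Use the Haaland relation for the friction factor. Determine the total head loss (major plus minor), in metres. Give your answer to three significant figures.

H_L ≈ 2.46 m

V = 4Q/(πD²) = 2.254 m/s; V²/2g = 0.2589 m
Re = 7.43×10^5, ε/D = 9.64×10^-5 → f = 0.01363 (Haaland)
Major: h_f = f(L/D)·V²/2g = 0.01363·496.0·0.2589 = 1.750 m
Minor: ΣK = 2.76; h_m = ΣK·V²/2g = 0.7146 m
Total H_L = 1.750 + 0.7146 = 2.465 m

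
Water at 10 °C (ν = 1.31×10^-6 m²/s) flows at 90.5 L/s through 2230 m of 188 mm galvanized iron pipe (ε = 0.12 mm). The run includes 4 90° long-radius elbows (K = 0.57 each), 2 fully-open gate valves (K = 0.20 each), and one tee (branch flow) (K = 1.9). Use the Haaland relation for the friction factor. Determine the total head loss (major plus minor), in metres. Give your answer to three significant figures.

H_L ≈ 121 m

V = 4Q/(πD²) = 3.260 m/s; V²/2g = 0.5417 m
Re = 4.68×10^5, ε/D = 6.38×10^-4 → f = 0.01845 (Haaland)
Major: h_f = f(L/D)·V²/2g = 0.01845·11862·0.5417 = 118.6 m
Minor: ΣK = 4.58; h_m = ΣK·V²/2g = 2.481 m
Total H_L = 118.6 + 2.481 = 121.0 m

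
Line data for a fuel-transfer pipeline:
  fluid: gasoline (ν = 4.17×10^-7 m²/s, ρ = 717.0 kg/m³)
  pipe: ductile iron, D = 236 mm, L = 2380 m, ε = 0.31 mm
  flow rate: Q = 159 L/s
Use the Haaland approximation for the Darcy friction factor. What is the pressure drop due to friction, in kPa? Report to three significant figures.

Δp ≈ 1010 kPa

V = 4Q/(πD²) = 4·0.159/(π·0.236²) = 3.635 m/s
Re = VD/ν = 3.635·0.236/4.17×10^-7 = 2.06×10^6 → turbulent
ε/D = 0.31/236 = 0.00131
Haaland: f = 0.02116
h_f = f(L/D)V²/(2g) = 0.02116·(2380/0.236)·3.635²/(2·9.81) = 143.7 m
Δp = ρg·h_f = 717.0·9.81·143.7 = 1011 kPa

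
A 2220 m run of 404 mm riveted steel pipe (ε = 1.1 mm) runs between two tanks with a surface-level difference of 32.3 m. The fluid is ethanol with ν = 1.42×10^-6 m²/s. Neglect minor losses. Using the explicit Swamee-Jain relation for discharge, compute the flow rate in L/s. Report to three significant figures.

Q ≈ 272 L/s

Swamee-Jain (Type II): Q = -0.965·√(gD⁵h_f/L)·ln[ε/(3.7D) + √(3.17ν²L/(gD³h_f))]
√(gD⁵h_f/L) = √(9.81·0.404⁵·32.3/2220) = 0.03919
ε/(3.7D) = 7.36×10^-4; √(3.17ν²L/(gD³h_f)) = 2.61×10^-5
Q = -0.965·0.03919·ln(7.619×10^-4) = 0.2715 m³/s
Check: V = 2.12 m/s, Re = 6.03×10^5, f = 0.02581, h_f = 32.4 m ≈ 32.3 m ✓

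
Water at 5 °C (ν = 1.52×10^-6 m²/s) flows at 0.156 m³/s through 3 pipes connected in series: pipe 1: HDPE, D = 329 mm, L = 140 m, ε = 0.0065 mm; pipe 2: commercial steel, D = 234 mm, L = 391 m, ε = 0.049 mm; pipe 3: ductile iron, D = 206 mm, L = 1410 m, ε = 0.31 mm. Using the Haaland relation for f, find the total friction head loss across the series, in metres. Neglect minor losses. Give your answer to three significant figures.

Pipe 1: V = 1.835 m/s, Re = 3.97×10^5, ε/D = 1.98×10^-5, f = 0.01382, h_1 = f(L/D)V²/2g = 1.009 m
Pipe 2: V = 3.627 m/s, Re = 5.58×10^5, ε/D = 2.09×10^-4, f = 0.01524, h_2 = f(L/D)V²/2g = 17.08 m
Pipe 3: V = 4.681 m/s, Re = 6.34×10^5, ε/D = 0.00150, f = 0.02210, h_3 = f(L/D)V²/2g = 168.9 m
Series → Q common, losses add: H = Σh = 187.0 m

H ≈ 187 m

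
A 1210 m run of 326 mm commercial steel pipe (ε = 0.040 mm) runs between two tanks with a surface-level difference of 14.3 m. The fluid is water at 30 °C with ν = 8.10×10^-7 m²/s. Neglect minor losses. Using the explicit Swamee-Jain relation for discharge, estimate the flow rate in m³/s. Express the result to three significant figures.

Swamee-Jain (Type II): Q = -0.965·√(gD⁵h_f/L)·ln[ε/(3.7D) + √(3.17ν²L/(gD³h_f))]
√(gD⁵h_f/L) = √(9.81·0.326⁵·14.3/1210) = 0.02066
ε/(3.7D) = 3.32×10^-5; √(3.17ν²L/(gD³h_f)) = 2.28×10^-5
Q = -0.965·0.02066·ln(5.592×10^-5) = 0.1952 m³/s
Check: V = 2.34 m/s, Re = 9.41×10^5, f = 0.01389, h_f = 14.4 m ≈ 14.3 m ✓

Q ≈ 0.195 m³/s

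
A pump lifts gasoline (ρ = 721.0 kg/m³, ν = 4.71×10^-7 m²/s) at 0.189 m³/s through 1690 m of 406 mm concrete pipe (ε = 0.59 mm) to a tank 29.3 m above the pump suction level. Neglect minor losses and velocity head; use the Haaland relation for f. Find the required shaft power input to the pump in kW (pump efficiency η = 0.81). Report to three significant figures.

V = 4Q/(πD²) = 1.460 m/s; Re = 1.26×10^6; ε/D = 0.00145; f = 0.02176
h_f = f(L/D)V²/2g = 9.838 m
Total head H = z + h_f = 29.3 + 9.838 = 39.14 m
P_hyd = ρgQH = 721.0·9.81·0.189·39.14 = 52.32 kW
P_shaft = P_hyd/η = 52.32/0.81 = 64.59 kW

P_shaft ≈ 64.6 kW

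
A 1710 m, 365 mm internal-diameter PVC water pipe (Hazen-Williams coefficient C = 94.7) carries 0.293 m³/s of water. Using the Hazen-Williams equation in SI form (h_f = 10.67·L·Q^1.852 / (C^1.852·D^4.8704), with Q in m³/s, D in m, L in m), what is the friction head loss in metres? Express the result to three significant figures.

h_f ≈ 55.6 m

h_f = 10.67·1710·0.293^1.852 / (94.7^1.852·0.365^4.8704) = 55.64 m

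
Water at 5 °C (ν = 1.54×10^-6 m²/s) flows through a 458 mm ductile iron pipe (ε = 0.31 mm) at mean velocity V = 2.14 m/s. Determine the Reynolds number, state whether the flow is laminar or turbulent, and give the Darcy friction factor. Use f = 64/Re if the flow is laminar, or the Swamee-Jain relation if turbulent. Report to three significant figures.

Re ≈ 6.36×10^5; turbulent; f ≈ 0.0186

Re = VD/ν = 2.140·0.458/1.54×10^-6 = 6.36×10^5
Re > 4000 → turbulent; ε/D = 6.77×10^-4
Swamee-Jain: f = 0.01863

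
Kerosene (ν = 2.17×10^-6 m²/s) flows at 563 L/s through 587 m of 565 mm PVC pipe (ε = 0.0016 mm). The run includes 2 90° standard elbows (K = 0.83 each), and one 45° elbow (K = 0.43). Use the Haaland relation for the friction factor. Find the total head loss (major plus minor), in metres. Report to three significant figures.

H_L ≈ 3.94 m

V = 4Q/(πD²) = 2.246 m/s; V²/2g = 0.2570 m
Re = 5.85×10^5, ε/D = 2.83×10^-6 → f = 0.01274 (Haaland)
Major: h_f = f(L/D)·V²/2g = 0.01274·1039·0.2570 = 3.402 m
Minor: ΣK = 2.09; h_m = ΣK·V²/2g = 0.5371 m
Total H_L = 3.402 + 0.5371 = 3.939 m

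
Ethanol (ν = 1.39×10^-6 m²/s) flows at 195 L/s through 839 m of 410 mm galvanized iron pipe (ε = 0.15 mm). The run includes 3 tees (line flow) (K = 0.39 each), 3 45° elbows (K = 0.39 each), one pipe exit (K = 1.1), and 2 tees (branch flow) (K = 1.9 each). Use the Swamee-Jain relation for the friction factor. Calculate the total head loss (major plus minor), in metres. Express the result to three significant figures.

H_L ≈ 4.68 m

V = 4Q/(πD²) = 1.477 m/s; V²/2g = 0.1112 m
Re = 4.36×10^5, ε/D = 3.66×10^-4 → f = 0.01702 (Swamee-Jain)
Major: h_f = f(L/D)·V²/2g = 0.01702·2046·0.1112 = 3.873 m
Minor: ΣK = 7.24; h_m = ΣK·V²/2g = 0.8050 m
Total H_L = 3.873 + 0.8050 = 4.678 m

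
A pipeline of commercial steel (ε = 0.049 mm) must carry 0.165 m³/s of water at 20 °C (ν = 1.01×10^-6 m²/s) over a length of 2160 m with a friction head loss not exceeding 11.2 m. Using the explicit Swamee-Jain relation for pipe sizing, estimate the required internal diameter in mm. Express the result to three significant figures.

D ≈ 368 mm

Swamee-Jain (Type III): D = 0.66·[ε^1.25·(LQ²/(gh_f))^4.75 + ν·Q^9.4·(L/(gh_f))^5.2]^0.04
LQ²/(gh_f) = 0.5352; L/(gh_f) = 19.66
Term 1 = ε^1.25·(…)^4.75 = 2.11×10^-7; Term 2 = ν·Q^9.4·(…)^5.2 = 2.37×10^-7
D = 0.66·(2.11×10^-7 + 2.37×10^-7)^0.04 = 0.3678 m = 368 mm
Check: V = 1.55 m/s, Re = 5.66×10^5, f = 0.01466, h_f = 10.6 m ≈ 11.2 m ✓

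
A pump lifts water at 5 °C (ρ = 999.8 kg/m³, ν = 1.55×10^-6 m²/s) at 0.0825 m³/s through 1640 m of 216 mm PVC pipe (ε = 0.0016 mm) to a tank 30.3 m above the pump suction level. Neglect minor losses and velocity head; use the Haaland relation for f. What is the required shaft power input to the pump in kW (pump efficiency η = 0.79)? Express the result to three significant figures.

V = 4Q/(πD²) = 2.251 m/s; Re = 3.14×10^5; ε/D = 7.41×10^-6; f = 0.01428
h_f = f(L/D)V²/2g = 28.02 m
Total head H = z + h_f = 30.3 + 28.02 = 58.32 m
P_hyd = ρgQH = 999.8·9.81·0.0825·58.32 = 47.19 kW
P_shaft = P_hyd/η = 47.19/0.79 = 59.73 kW

P_shaft ≈ 59.7 kW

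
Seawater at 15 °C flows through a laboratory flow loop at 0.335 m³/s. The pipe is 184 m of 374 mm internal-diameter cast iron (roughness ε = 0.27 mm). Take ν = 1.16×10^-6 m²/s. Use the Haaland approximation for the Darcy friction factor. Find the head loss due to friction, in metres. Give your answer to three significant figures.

h_f ≈ 4.32 m

V = 4Q/(πD²) = 4·0.335/(π·0.374²) = 3.049 m/s
Re = VD/ν = 3.049·0.374/1.16×10^-6 = 9.83×10^5 → turbulent
ε/D = 0.27/374 = 7.22×10^-4
Haaland: f = 0.01855
h_f = f(L/D)V²/(2g) = 0.01855·(184/0.374)·3.049²/(2·9.81) = 4.324 m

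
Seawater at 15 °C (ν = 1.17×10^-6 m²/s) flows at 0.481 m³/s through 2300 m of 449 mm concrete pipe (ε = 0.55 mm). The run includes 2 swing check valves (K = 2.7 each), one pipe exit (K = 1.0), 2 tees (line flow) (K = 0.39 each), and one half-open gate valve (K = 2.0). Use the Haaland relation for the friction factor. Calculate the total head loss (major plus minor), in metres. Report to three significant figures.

H_L ≈ 54.6 m

V = 4Q/(πD²) = 3.038 m/s; V²/2g = 0.4704 m
Re = 1.17×10^6, ε/D = 0.00122 → f = 0.02088 (Haaland)
Major: h_f = f(L/D)·V²/2g = 0.02088·5122·0.4704 = 50.31 m
Minor: ΣK = 9.18; h_m = ΣK·V²/2g = 4.318 m
Total H_L = 50.31 + 4.318 = 54.63 m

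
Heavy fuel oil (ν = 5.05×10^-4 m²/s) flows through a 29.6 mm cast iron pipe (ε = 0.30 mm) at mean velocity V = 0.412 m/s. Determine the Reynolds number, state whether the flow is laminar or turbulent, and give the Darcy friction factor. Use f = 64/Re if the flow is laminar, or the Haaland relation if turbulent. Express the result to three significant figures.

Re ≈ 24.1; laminar; f = 64/Re ≈ 2.65

Re = VD/ν = 0.4120·0.0296/5.05×10^-4 = 24.1
Re < 2300 → laminar → f = 64/Re = 2.650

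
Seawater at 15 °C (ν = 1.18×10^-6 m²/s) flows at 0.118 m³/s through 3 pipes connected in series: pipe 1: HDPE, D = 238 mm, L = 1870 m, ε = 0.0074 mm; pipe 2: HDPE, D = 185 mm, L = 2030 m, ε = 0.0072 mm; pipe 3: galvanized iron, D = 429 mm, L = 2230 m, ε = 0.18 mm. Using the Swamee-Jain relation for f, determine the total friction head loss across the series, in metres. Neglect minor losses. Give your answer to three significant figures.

H ≈ 182 m

Pipe 1: V = 2.652 m/s, Re = 5.35×10^5, ε/D = 3.11×10^-5, f = 0.01343, h_1 = f(L/D)V²/2g = 37.85 m
Pipe 2: V = 4.390 m/s, Re = 6.88×10^5, ε/D = 3.89×10^-5, f = 0.01308, h_2 = f(L/D)V²/2g = 141.0 m
Pipe 3: V = 0.8164 m/s, Re = 2.97×10^5, ε/D = 4.20×10^-4, f = 0.01786, h_3 = f(L/D)V²/2g = 3.154 m
Series → Q common, losses add: H = Σh = 182.0 m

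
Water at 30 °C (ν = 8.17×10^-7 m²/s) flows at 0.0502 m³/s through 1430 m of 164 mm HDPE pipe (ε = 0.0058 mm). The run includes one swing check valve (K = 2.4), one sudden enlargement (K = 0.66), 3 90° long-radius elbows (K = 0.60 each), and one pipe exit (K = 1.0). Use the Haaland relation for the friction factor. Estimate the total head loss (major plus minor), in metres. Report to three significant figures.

H_L ≈ 35.8 m

V = 4Q/(πD²) = 2.376 m/s; V²/2g = 0.2878 m
Re = 4.77×10^5, ε/D = 3.54×10^-5 → f = 0.01359 (Haaland)
Major: h_f = f(L/D)·V²/2g = 0.01359·8720·0.2878 = 34.10 m
Minor: ΣK = 5.86; h_m = ΣK·V²/2g = 1.687 m
Total H_L = 34.10 + 1.687 = 35.79 m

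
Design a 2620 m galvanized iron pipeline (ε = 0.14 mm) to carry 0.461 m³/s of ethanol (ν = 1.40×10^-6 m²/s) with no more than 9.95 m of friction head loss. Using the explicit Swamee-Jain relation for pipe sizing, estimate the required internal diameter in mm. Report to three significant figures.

Swamee-Jain (Type III): D = 0.66·[ε^1.25·(LQ²/(gh_f))^4.75 + ν·Q^9.4·(L/(gh_f))^5.2]^0.04
LQ²/(gh_f) = 5.704; L/(gh_f) = 26.84
Term 1 = ε^1.25·(…)^4.75 = 0.0595; Term 2 = ν·Q^9.4·(…)^5.2 = 0.0260
D = 0.66·(0.0595 + 0.0260)^0.04 = 0.5982 m = 598 mm
Check: V = 1.64 m/s, Re = 7.01×10^5, f = 0.01544, h_f = 9.28 m ≈ 9.95 m ✓

D ≈ 598 mm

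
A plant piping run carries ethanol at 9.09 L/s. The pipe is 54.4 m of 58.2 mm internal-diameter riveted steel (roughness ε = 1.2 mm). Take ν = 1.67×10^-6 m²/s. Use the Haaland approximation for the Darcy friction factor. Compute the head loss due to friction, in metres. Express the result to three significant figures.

V = 4Q/(πD²) = 4·0.00909/(π·0.0582²) = 3.417 m/s
Re = VD/ν = 3.417·0.0582/1.67×10^-6 = 1.19×10^5 → turbulent
ε/D = 1.2/58.2 = 0.0206
Haaland: f = 0.04962
h_f = f(L/D)V²/(2g) = 0.04962·(54.4/0.0582)·3.417²/(2·9.81) = 27.60 m

h_f ≈ 27.6 m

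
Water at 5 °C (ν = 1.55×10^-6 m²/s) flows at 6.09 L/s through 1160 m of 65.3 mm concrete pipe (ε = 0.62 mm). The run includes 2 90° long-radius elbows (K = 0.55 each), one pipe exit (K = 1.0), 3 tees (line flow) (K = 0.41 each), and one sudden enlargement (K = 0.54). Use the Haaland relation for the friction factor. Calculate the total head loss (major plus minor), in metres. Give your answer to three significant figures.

H_L ≈ 115 m

V = 4Q/(πD²) = 1.818 m/s; V²/2g = 0.1685 m
Re = 7.66×10^4, ε/D = 0.00949 → f = 0.03807 (Haaland)
Major: h_f = f(L/D)·V²/2g = 0.03807·17764·0.1685 = 114.0 m
Minor: ΣK = 3.87; h_m = ΣK·V²/2g = 0.6522 m
Total H_L = 114.0 + 0.6522 = 114.6 m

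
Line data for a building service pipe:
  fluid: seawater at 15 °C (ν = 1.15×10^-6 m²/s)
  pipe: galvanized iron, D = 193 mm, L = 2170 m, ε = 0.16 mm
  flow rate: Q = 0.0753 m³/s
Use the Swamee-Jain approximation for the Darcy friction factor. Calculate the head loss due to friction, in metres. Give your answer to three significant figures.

h_f ≈ 74.7 m

V = 4Q/(πD²) = 4·0.0753/(π·0.193²) = 2.574 m/s
Re = VD/ν = 2.574·0.193/1.15×10^-6 = 4.32×10^5 → turbulent
ε/D = 0.16/193 = 8.29×10^-4
Swamee-Jain: f = 0.01968
h_f = f(L/D)V²/(2g) = 0.01968·(2170/0.193)·2.574²/(2·9.81) = 74.71 m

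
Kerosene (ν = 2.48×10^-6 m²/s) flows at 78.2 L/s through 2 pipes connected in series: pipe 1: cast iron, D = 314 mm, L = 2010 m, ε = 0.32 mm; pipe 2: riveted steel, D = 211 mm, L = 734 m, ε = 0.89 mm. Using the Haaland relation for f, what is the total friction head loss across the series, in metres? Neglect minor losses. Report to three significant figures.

H ≈ 33.3 m

Pipe 1: V = 1.010 m/s, Re = 1.28×10^5, ε/D = 0.00102, f = 0.02159, h_1 = f(L/D)V²/2g = 7.185 m
Pipe 2: V = 2.236 m/s, Re = 1.90×10^5, ε/D = 0.00422, f = 0.02943, h_2 = f(L/D)V²/2g = 26.09 m
Series → Q common, losses add: H = Σh = 33.28 m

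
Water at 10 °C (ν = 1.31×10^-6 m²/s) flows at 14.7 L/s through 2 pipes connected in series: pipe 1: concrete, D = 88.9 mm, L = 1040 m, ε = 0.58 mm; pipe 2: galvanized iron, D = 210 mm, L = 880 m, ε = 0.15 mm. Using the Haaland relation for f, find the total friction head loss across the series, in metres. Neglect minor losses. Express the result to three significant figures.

H ≈ 113 m

Pipe 1: V = 2.368 m/s, Re = 1.61×10^5, ε/D = 0.00652, f = 0.03349, h_1 = f(L/D)V²/2g = 112.0 m
Pipe 2: V = 0.4244 m/s, Re = 6.80×10^4, ε/D = 7.14×10^-4, f = 0.02192, h_2 = f(L/D)V²/2g = 0.8432 m
Series → Q common, losses add: H = Σh = 112.8 m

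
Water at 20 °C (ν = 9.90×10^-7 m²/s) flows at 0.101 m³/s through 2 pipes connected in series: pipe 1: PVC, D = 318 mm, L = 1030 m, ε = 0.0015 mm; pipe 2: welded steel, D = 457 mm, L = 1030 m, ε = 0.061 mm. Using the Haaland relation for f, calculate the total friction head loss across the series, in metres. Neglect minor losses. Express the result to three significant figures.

H ≈ 4.31 m

Pipe 1: V = 1.272 m/s, Re = 4.08×10^5, ε/D = 4.72×10^-6, f = 0.01359, h_1 = f(L/D)V²/2g = 3.629 m
Pipe 2: V = 0.6157 m/s, Re = 2.84×10^5, ε/D = 1.33×10^-4, f = 0.01563, h_2 = f(L/D)V²/2g = 0.6807 m
Series → Q common, losses add: H = Σh = 4.310 m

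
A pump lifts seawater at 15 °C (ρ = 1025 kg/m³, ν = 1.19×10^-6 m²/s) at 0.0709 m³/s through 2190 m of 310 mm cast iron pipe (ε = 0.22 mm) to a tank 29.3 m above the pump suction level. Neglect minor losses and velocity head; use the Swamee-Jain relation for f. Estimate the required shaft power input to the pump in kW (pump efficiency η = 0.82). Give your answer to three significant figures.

P_shaft ≈ 30.9 kW

V = 4Q/(πD²) = 0.9394 m/s; Re = 2.45×10^5; ε/D = 7.10×10^-4; f = 0.01968
h_f = f(L/D)V²/2g = 6.254 m
Total head H = z + h_f = 29.3 + 6.254 = 35.55 m
P_hyd = ρgQH = 1025·9.81·0.0709·35.55 = 25.35 kW
P_shaft = P_hyd/η = 25.35/0.82 = 30.91 kW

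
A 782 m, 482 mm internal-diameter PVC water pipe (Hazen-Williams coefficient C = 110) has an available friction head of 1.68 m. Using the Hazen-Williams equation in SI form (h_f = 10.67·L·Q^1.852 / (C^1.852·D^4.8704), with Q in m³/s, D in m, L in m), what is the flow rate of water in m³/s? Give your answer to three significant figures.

Rearranging: Q = [h_f·C^1.852·D^4.8704 / (10.67·L)]^(1/1.852)
Q = [1.68·110^1.852·0.482^4.8704 / (10.67·782)]^0.540 = 0.1630 m³/s

Q ≈ 0.163 m³/s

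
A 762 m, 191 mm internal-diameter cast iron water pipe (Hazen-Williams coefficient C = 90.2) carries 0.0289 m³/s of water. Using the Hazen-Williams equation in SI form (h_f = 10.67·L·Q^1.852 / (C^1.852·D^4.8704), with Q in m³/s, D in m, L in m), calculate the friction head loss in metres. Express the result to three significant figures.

h_f = 10.67·762·0.0289^1.852 / (90.2^1.852·0.191^4.8704) = 8.716 m

h_f ≈ 8.72 m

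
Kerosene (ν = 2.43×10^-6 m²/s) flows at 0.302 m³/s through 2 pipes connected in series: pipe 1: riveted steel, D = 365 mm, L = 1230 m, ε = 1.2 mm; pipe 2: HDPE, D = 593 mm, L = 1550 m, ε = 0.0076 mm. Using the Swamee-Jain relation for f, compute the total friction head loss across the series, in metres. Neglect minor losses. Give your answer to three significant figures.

Pipe 1: V = 2.886 m/s, Re = 4.34×10^5, ε/D = 0.00329, f = 0.02726, h_1 = f(L/D)V²/2g = 39.01 m
Pipe 2: V = 1.093 m/s, Re = 2.67×10^5, ε/D = 1.28×10^-5, f = 0.01484, h_2 = f(L/D)V²/2g = 2.363 m
Series → Q common, losses add: H = Σh = 41.37 m

H ≈ 41.4 m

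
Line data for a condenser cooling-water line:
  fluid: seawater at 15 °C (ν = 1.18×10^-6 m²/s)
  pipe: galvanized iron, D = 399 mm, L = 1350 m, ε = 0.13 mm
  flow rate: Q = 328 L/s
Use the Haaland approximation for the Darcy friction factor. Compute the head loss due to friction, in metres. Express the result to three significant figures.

V = 4Q/(πD²) = 4·0.328/(π·0.399²) = 2.623 m/s
Re = VD/ν = 2.623·0.399/1.18×10^-6 = 8.87×10^5 → turbulent
ε/D = 0.13/399 = 3.26×10^-4
Haaland: f = 0.01590
h_f = f(L/D)V²/(2g) = 0.01590·(1350/0.399)·2.623²/(2·9.81) = 18.87 m

h_f ≈ 18.9 m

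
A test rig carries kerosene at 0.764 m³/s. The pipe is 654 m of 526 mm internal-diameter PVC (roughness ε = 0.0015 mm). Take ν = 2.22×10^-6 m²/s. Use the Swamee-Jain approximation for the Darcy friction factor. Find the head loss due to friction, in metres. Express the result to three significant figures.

h_f ≈ 9.43 m

V = 4Q/(πD²) = 4·0.764/(π·0.526²) = 3.516 m/s
Re = VD/ν = 3.516·0.526/2.22×10^-6 = 8.33×10^5 → turbulent
ε/D = 0.0015/526 = 2.85×10^-6
Swamee-Jain: f = 0.01204
h_f = f(L/D)V²/(2g) = 0.01204·(654/0.526)·3.516²/(2·9.81) = 9.429 m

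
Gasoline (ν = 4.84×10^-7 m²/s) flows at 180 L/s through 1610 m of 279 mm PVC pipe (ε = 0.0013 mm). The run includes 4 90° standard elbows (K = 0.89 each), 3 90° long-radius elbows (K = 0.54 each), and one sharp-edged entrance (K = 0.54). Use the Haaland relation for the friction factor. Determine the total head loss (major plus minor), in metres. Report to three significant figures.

H_L ≈ 29.9 m

V = 4Q/(πD²) = 2.944 m/s; V²/2g = 0.4418 m
Re = 1.70×10^6, ε/D = 4.66×10^-6 → f = 0.01074 (Haaland)
Major: h_f = f(L/D)·V²/2g = 0.01074·5771·0.4418 = 27.37 m
Minor: ΣK = 5.72; h_m = ΣK·V²/2g = 2.527 m
Total H_L = 27.37 + 2.527 = 29.90 m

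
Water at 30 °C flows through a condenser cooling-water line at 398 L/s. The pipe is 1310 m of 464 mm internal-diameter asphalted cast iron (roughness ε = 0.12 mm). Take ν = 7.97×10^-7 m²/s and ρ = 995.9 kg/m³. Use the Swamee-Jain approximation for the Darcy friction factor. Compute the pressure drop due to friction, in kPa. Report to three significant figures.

Δp ≈ 118 kPa

V = 4Q/(πD²) = 4·0.398/(π·0.464²) = 2.354 m/s
Re = VD/ν = 2.354·0.464/7.97×10^-7 = 1.37×10^6 → turbulent
ε/D = 0.12/464 = 2.59×10^-4
Swamee-Jain: f = 0.01517
h_f = f(L/D)V²/(2g) = 0.01517·(1310/0.464)·2.354²/(2·9.81) = 12.09 m
Δp = ρg·h_f = 995.9·9.81·12.09 = 118.1 kPa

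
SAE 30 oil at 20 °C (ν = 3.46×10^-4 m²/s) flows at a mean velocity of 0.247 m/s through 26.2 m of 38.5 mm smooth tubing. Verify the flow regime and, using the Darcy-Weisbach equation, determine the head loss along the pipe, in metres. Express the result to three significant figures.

Re = VD/ν = 0.247·0.03850/3.46×10^-4 = 27.5 → laminar (Re < 2300)
f = 64/Re = 2.329
h_f = f(L/D)V²/(2g) = 2.329·(26.2/0.03850)·0.247²/(2·9.81) = 4.928 m

h_f ≈ 4.93 m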